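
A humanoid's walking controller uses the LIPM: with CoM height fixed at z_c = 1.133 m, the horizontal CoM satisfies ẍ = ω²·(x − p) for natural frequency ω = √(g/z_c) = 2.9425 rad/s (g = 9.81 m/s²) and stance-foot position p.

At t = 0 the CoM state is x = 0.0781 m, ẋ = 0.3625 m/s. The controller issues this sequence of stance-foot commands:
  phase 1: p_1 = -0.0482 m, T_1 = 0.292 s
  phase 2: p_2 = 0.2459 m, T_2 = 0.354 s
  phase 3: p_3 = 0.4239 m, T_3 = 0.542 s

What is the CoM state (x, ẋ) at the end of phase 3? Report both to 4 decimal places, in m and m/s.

phase 1: p=-0.0482, T=0.292, ωT=0.859210, cosh=1.392396, sinh=0.968899; start (x,ẋ)=(0.078100, 0.362500) → end (x,ẋ)=(0.247023, 0.864823)
phase 2: p=0.2459, T=0.354, ωT=1.041645, cosh=1.593374, sinh=1.240501; start (x,ẋ)=(0.247023, 0.864823) → end (x,ẋ)=(0.612281, 1.382084)
phase 3: p=0.4239, T=0.542, ωT=1.594835, cosh=2.565229, sinh=2.362287; start (x,ẋ)=(0.612281, 1.382084) → end (x,ẋ)=(2.016701, 4.854806)

x = 2.0167, ẋ = 4.8548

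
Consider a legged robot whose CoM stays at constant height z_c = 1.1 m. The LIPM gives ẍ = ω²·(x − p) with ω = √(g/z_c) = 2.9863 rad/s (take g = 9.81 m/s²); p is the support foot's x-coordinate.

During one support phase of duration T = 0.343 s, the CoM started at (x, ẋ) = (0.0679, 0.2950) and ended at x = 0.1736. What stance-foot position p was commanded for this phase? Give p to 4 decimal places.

ωT = 2.9863·0.343 = 1.024301; cosh(ωT) = 1.572098, sinh(ωT) = 1.213050
x(T) = p + (x₀−p)·cosh(ωT) + (ẋ₀/ω)·sinh(ωT) ⇒ p·(1 − cosh) = x(T) − x₀·cosh − (ẋ₀/ω)·sinh
numerator   = 0.1736 − (0.0679)·1.572098 − (0.2950/2.9863)·1.213050 = -0.052976
denominator = 1 − 1.572098 = -0.572098
p = -0.052976 / -0.572098 = 0.0926

p = 0.0926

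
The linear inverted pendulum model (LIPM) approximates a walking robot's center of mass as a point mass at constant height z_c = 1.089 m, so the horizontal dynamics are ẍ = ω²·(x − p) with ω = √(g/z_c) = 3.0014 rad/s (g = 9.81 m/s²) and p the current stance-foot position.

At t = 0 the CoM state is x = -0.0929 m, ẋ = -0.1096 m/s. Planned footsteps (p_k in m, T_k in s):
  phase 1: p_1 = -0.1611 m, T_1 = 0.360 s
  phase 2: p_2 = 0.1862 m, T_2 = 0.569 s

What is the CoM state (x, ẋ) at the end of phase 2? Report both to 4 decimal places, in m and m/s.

x = -0.5426, ẋ = -2.0177

phase 1: p=-0.1611, T=0.360, ωT=1.080504, cosh=1.642794, sinh=1.303370; start (x,ẋ)=(-0.092900, -0.109600) → end (x,ẋ)=(-0.096656, 0.086744)
phase 2: p=0.1862, T=0.569, ωT=1.707797, cosh=2.849029, sinh=2.667764; start (x,ẋ)=(-0.096656, 0.086744) → end (x,ẋ)=(-0.542563, -2.017698)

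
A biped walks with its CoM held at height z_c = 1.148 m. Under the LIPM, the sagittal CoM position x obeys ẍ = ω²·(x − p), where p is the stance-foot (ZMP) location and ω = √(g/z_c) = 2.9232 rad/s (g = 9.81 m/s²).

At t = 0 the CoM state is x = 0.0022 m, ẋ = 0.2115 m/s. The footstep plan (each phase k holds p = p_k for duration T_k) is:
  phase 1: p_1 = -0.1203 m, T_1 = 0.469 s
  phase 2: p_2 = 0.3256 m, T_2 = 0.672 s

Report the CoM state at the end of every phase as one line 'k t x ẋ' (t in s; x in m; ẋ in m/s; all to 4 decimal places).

phase 1: p=-0.1203, T=0.469, ωT=1.370981, cosh=2.096535, sinh=1.842677; start (x,ẋ)=(0.002200, 0.211500) → end (x,ẋ)=(0.269847, 1.103265)
phase 2: p=0.3256, T=0.672, ωT=1.964390, cosh=3.635403, sinh=3.495162; start (x,ẋ)=(0.269847, 1.103265) → end (x,ẋ)=(1.442050, 3.441185)

1 0.4690 0.2698 1.1033
2 1.1410 1.4420 3.4412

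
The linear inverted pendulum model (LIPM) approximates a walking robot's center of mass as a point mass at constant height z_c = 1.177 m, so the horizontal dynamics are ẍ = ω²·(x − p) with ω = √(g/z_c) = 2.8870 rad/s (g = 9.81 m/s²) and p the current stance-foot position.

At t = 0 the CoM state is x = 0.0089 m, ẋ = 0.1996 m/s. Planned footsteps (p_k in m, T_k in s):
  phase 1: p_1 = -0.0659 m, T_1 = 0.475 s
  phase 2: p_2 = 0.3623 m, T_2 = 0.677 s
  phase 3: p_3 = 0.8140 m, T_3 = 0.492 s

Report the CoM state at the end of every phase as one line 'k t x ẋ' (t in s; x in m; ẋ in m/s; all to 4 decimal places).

phase 1: p=-0.0659, T=0.475, ωT=1.371325, cosh=2.097169, sinh=1.843399; start (x,ẋ)=(0.008900, 0.199600) → end (x,ẋ)=(0.218416, 0.816673)
phase 2: p=0.3623, T=0.677, ωT=1.954499, cosh=3.601008, sinh=3.459373; start (x,ẋ)=(0.218416, 0.816673) → end (x,ẋ)=(0.822759, 1.503848)
phase 3: p=0.8140, T=0.492, ωT=1.420404, cosh=2.190204, sinh=1.948588; start (x,ẋ)=(0.822759, 1.503848) → end (x,ẋ)=(1.848209, 3.343007)

1 0.4750 0.2184 0.8167
2 1.1520 0.8228 1.5038
3 1.6440 1.8482 3.3430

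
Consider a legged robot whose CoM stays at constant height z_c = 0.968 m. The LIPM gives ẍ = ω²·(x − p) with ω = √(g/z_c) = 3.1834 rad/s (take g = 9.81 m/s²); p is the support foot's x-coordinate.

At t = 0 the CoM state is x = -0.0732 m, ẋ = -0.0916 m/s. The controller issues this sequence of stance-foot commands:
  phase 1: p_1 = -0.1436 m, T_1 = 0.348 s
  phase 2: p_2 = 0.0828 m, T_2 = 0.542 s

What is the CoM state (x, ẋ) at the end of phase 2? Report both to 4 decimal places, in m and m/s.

phase 1: p=-0.1436, T=0.348, ωT=1.107823, cosh=1.679019, sinh=1.348742; start (x,ẋ)=(-0.073200, -0.091600) → end (x,ẋ)=(-0.064206, 0.148470)
phase 2: p=0.0828, T=0.542, ωT=1.725403, cosh=2.896442, sinh=2.718340; start (x,ẋ)=(-0.064206, 0.148470) → end (x,ẋ)=(-0.216214, -0.842092)

x = -0.2162, ẋ = -0.8421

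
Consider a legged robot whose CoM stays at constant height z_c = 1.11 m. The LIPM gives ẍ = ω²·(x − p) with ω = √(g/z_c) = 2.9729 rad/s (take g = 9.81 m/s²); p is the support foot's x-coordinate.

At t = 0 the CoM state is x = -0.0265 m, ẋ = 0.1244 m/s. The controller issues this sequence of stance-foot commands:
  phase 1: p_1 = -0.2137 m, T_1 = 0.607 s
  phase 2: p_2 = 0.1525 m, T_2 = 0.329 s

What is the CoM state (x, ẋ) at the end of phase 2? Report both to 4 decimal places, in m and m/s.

phase 1: p=-0.2137, T=0.607, ωT=1.804550, cosh=3.120893, sinh=2.956345; start (x,ẋ)=(-0.026500, 0.124400) → end (x,ẋ)=(0.494238, 2.033524)
phase 2: p=0.1525, T=0.329, ωT=0.978084, cosh=1.517694, sinh=1.141663; start (x,ẋ)=(0.494238, 2.033524) → end (x,ẋ)=(1.452075, 4.246144)

x = 1.4521, ẋ = 4.2461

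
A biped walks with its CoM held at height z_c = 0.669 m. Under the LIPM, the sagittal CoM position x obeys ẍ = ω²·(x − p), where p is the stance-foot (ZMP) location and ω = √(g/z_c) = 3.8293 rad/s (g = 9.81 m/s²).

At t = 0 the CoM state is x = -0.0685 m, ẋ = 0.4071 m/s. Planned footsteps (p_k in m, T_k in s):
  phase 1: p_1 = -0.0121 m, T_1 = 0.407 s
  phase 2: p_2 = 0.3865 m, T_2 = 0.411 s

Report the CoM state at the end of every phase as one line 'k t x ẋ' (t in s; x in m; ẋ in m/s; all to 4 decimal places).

1 0.4070 0.0894 0.5197
2 0.8180 -0.0478 -1.3196

phase 1: p=-0.0121, T=0.407, ωT=1.558525, cosh=2.481127, sinh=2.270681; start (x,ẋ)=(-0.068500, 0.407100) → end (x,ẋ)=(0.089365, 0.519662)
phase 2: p=0.3865, T=0.411, ωT=1.573842, cosh=2.516200, sinh=2.308952; start (x,ẋ)=(0.089365, 0.519662) → end (x,ẋ)=(-0.047811, -1.319599)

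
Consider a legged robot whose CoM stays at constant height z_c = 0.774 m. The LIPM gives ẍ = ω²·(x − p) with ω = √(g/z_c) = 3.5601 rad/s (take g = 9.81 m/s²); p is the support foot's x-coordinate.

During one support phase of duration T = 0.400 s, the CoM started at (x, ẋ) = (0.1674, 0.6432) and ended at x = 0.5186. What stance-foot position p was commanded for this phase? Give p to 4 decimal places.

ωT = 3.5601·0.400 = 1.424040; cosh(ωT) = 2.197304, sinh(ωT) = 1.956564
x(T) = p + (x₀−p)·cosh(ωT) + (ẋ₀/ω)·sinh(ωT) ⇒ p·(1 − cosh) = x(T) − x₀·cosh − (ẋ₀/ω)·sinh
numerator   = 0.5186 − (0.1674)·2.197304 − (0.6432/3.5601)·1.956564 = -0.202719
denominator = 1 − 2.197304 = -1.197304
p = -0.202719 / -1.197304 = 0.1693

p = 0.1693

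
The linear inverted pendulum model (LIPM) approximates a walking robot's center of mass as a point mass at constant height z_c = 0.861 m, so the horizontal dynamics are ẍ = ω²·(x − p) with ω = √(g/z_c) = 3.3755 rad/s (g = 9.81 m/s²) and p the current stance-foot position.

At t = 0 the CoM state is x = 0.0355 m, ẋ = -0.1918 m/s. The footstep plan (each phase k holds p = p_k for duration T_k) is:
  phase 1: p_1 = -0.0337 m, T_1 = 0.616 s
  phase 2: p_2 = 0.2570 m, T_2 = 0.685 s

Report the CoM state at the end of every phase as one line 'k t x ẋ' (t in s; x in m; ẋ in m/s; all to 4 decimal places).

1 0.6160 0.0237 0.1405
2 1.3010 -0.7243 -3.2205

phase 1: p=-0.0337, T=0.616, ωT=2.079308, cosh=4.061974, sinh=3.936958; start (x,ẋ)=(0.035500, -0.191800) → end (x,ẋ)=(0.023686, 0.140526)
phase 2: p=0.2570, T=0.685, ωT=2.312218, cosh=5.097915, sinh=4.998874; start (x,ẋ)=(0.023686, 0.140526) → end (x,ẋ)=(-0.724307, -3.220482)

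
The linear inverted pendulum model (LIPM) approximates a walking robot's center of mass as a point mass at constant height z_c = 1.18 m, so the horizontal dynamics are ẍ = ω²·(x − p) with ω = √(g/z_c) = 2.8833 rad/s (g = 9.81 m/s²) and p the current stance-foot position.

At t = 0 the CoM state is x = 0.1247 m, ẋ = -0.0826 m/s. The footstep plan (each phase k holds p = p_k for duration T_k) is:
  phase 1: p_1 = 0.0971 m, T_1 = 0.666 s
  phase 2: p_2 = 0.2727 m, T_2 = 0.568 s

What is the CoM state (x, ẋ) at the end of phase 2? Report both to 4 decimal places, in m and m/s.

phase 1: p=0.0971, T=0.666, ωT=1.920278, cosh=3.484710, sinh=3.338144; start (x,ẋ)=(0.124700, -0.082600) → end (x,ẋ)=(0.097648, -0.022191)
phase 2: p=0.2727, T=0.568, ωT=1.637714, cosh=2.668912, sinh=2.474488; start (x,ẋ)=(0.097648, -0.022191) → end (x,ẋ)=(-0.213543, -1.308169)

x = -0.2135, ẋ = -1.3082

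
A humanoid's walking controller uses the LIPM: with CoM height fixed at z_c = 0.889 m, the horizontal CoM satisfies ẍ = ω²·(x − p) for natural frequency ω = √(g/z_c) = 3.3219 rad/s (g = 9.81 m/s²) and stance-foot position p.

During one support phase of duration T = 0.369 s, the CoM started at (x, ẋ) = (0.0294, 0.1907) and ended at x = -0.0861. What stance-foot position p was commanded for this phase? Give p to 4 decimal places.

p = 0.2704

ωT = 3.3219·0.369 = 1.225781; cosh(ωT) = 1.850177, sinh(ωT) = 1.556649
x(T) = p + (x₀−p)·cosh(ωT) + (ẋ₀/ω)·sinh(ωT) ⇒ p·(1 − cosh) = x(T) − x₀·cosh − (ẋ₀/ω)·sinh
numerator   = -0.0861 − (0.0294)·1.850177 − (0.1907/3.3219)·1.556649 = -0.229858
denominator = 1 − 1.850177 = -0.850177
p = -0.229858 / -0.850177 = 0.2704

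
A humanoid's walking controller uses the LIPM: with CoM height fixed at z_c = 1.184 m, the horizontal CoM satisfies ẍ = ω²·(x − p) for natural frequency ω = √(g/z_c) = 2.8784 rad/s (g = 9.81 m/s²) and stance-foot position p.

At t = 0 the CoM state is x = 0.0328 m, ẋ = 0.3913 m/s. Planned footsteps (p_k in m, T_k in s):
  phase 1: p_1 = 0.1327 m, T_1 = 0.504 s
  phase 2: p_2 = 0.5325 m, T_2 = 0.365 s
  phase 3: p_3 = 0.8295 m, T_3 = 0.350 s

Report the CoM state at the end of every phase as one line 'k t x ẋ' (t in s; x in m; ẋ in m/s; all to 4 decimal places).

phase 1: p=0.1327, T=0.504, ωT=1.450714, cosh=2.250280, sinh=2.015877; start (x,ẋ)=(0.032800, 0.391300) → end (x,ẋ)=(0.181943, 0.300865)
phase 2: p=0.5325, T=0.365, ωT=1.050616, cosh=1.604567, sinh=1.254845; start (x,ẋ)=(0.181943, 0.300865) → end (x,ẋ)=(0.101170, -0.783436)
phase 3: p=0.8295, T=0.350, ωT=1.007440, cosh=1.551867, sinh=1.186714; start (x,ẋ)=(0.101170, -0.783436) → end (x,ẋ)=(-0.623769, -3.703648)

1 0.5040 0.1819 0.3009
2 0.8690 0.1012 -0.7834
3 1.2190 -0.6238 -3.7036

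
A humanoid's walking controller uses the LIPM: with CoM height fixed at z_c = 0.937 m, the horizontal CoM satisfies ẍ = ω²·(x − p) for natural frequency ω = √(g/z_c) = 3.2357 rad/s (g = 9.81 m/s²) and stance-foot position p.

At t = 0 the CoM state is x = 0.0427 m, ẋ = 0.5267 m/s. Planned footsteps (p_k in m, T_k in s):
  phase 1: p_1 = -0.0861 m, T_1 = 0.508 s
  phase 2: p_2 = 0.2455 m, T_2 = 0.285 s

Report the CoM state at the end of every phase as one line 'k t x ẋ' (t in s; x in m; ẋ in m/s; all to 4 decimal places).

1 0.5080 0.6650 2.4516
2 0.7930 1.6584 5.0068

phase 1: p=-0.0861, T=0.508, ωT=1.643736, cosh=2.683860, sinh=2.490603; start (x,ẋ)=(0.042700, 0.526700) → end (x,ẋ)=(0.664996, 2.451568)
phase 2: p=0.2455, T=0.285, ωT=0.922174, cosh=1.456203, sinh=1.058550; start (x,ẋ)=(0.664996, 2.451568) → end (x,ẋ)=(1.658395, 5.006818)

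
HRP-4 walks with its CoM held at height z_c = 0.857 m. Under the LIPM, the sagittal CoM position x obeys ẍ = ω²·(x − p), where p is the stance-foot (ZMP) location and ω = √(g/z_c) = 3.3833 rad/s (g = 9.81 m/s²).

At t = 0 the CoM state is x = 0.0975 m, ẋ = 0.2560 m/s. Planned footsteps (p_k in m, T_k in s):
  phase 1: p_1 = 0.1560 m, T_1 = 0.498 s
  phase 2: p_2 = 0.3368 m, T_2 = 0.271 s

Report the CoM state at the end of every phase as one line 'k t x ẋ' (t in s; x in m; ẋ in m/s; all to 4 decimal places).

phase 1: p=0.1560, T=0.498, ωT=1.684883, cosh=2.788644, sinh=2.603178; start (x,ẋ)=(0.097500, 0.256000) → end (x,ẋ)=(0.189836, 0.198664)
phase 2: p=0.3368, T=0.271, ωT=0.916874, cosh=1.450613, sinh=1.050846; start (x,ẋ)=(0.189836, 0.198664) → end (x,ẋ)=(0.185316, -0.234322)

1 0.4980 0.1898 0.1987
2 0.7690 0.1853 -0.2343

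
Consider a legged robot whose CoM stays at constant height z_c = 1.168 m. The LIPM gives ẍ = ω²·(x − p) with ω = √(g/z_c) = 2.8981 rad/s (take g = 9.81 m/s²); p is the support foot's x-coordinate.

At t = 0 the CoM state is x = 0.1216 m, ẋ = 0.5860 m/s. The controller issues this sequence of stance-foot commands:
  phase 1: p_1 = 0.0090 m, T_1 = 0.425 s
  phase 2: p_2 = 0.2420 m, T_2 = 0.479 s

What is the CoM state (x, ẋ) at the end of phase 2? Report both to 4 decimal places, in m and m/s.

phase 1: p=0.0090, T=0.425, ωT=1.231692, cosh=1.859412, sinh=1.567613; start (x,ẋ)=(0.121600, 0.586000) → end (x,ẋ)=(0.535343, 1.601168)
phase 2: p=0.2420, T=0.479, ωT=1.388190, cosh=2.128558, sinh=1.879031; start (x,ẋ)=(0.535343, 1.601168) → end (x,ẋ)=(1.904543, 5.005616)

x = 1.9045, ẋ = 5.0056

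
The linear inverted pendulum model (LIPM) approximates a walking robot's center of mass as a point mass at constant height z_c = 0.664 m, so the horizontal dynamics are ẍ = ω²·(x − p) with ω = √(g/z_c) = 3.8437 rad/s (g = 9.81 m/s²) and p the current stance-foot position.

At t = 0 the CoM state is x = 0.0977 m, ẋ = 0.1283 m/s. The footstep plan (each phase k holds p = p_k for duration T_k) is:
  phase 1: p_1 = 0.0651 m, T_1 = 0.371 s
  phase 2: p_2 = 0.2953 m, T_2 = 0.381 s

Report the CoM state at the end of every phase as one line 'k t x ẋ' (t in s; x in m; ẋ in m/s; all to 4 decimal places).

1 0.3710 0.2023 0.5281
2 0.7520 0.3647 0.4715

phase 1: p=0.0651, T=0.371, ωT=1.426013, cosh=2.201168, sinh=1.960903; start (x,ẋ)=(0.097700, 0.128300) → end (x,ẋ)=(0.202312, 0.528120)
phase 2: p=0.2953, T=0.381, ωT=1.464450, cosh=2.278184, sinh=2.046979; start (x,ẋ)=(0.202312, 0.528120) → end (x,ẋ)=(0.364708, 0.471525)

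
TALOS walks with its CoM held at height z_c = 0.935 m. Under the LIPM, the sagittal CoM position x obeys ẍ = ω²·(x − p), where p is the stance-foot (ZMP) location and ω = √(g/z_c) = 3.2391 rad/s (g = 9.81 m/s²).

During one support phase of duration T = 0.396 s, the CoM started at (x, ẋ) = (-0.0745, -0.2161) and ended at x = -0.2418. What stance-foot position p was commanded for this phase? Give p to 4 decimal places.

p = -0.0148

ωT = 3.2391·0.396 = 1.282684; cosh(ωT) = 1.941798, sinh(ωT) = 1.664506
x(T) = p + (x₀−p)·cosh(ωT) + (ẋ₀/ω)·sinh(ωT) ⇒ p·(1 − cosh) = x(T) − x₀·cosh − (ẋ₀/ω)·sinh
numerator   = -0.2418 − (-0.0745)·1.941798 − (-0.2161/3.2391)·1.664506 = 0.013913
denominator = 1 − 1.941798 = -0.941798
p = 0.013913 / -0.941798 = -0.0148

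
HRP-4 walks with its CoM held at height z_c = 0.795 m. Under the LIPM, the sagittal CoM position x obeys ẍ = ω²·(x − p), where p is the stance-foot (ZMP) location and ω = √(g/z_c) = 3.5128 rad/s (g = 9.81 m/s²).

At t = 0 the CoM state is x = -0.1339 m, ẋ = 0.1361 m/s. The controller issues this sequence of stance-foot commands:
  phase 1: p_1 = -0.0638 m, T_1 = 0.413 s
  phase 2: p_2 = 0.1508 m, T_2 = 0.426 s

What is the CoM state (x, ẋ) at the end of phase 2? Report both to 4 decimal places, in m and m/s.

x = -0.6540, ẋ = -2.6382

phase 1: p=-0.0638, T=0.413, ωT=1.450786, cosh=2.250427, sinh=2.016041; start (x,ẋ)=(-0.133900, 0.136100) → end (x,ẋ)=(-0.143445, -0.190162)
phase 2: p=0.1508, T=0.426, ωT=1.496453, cosh=2.344871, sinh=2.120948; start (x,ẋ)=(-0.143445, -0.190162) → end (x,ẋ)=(-0.653983, -2.638170)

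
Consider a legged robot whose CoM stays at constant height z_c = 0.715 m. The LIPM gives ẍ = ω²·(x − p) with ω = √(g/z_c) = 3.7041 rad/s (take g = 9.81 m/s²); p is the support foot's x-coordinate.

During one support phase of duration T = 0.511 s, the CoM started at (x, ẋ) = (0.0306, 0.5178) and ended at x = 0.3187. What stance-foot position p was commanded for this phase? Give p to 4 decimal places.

p = 0.0997

ωT = 3.7041·0.511 = 1.892795; cosh(ωT) = 3.394273, sinh(ωT) = 3.243623
x(T) = p + (x₀−p)·cosh(ωT) + (ẋ₀/ω)·sinh(ωT) ⇒ p·(1 − cosh) = x(T) − x₀·cosh − (ẋ₀/ω)·sinh
numerator   = 0.3187 − (0.0306)·3.394273 − (0.5178/3.7041)·3.243623 = -0.238594
denominator = 1 − 3.394273 = -2.394273
p = -0.238594 / -2.394273 = 0.0997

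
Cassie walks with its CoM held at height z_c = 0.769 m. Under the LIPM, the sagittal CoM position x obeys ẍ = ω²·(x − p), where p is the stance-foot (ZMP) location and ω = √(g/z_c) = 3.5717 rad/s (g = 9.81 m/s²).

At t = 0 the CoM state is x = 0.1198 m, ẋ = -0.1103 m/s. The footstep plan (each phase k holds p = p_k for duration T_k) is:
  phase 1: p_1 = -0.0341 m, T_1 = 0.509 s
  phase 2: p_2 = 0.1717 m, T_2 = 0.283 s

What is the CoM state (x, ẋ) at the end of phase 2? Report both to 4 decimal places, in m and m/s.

x = 0.8980, ẋ = 2.8226

phase 1: p=-0.0341, T=0.509, ωT=1.817995, cosh=3.160925, sinh=2.998574; start (x,ẋ)=(0.119800, -0.110300) → end (x,ẋ)=(0.359765, 1.299620)
phase 2: p=0.1717, T=0.283, ωT=1.010791, cosh=1.555852, sinh=1.191921; start (x,ẋ)=(0.359765, 1.299620) → end (x,ẋ)=(0.898002, 2.822646)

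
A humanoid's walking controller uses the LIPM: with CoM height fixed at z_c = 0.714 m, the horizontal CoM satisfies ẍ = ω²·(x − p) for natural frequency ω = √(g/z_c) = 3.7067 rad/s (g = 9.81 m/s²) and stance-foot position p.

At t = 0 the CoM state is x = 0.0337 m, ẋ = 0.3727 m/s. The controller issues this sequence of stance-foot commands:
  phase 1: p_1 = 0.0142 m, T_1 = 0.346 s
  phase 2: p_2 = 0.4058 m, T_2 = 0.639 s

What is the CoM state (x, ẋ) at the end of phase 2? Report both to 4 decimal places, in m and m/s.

x = 0.6068, ẋ = 0.8886

phase 1: p=0.0142, T=0.346, ωT=1.282518, cosh=1.941523, sinh=1.664185; start (x,ẋ)=(0.033700, 0.372700) → end (x,ẋ)=(0.219390, 0.843894)
phase 2: p=0.4058, T=0.639, ωT=2.368581, cosh=5.387920, sinh=5.294307; start (x,ẋ)=(0.219390, 0.843894) → end (x,ẋ)=(0.606776, 0.888640)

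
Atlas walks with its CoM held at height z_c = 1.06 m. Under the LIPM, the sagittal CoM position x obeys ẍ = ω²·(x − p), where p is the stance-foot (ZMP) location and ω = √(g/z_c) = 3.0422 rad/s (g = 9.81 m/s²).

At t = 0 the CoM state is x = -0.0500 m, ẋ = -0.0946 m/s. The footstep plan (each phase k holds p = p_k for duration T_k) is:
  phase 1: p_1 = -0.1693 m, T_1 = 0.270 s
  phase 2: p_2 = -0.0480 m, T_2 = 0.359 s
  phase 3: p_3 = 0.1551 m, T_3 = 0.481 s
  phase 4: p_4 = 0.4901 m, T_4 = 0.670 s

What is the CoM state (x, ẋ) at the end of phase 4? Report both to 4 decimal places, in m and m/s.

x = -0.2719, ẋ = -2.1652

phase 1: p=-0.1693, T=0.270, ωT=0.821394, cosh=1.356743, sinh=0.916925; start (x,ẋ)=(-0.050000, -0.094600) → end (x,ẋ)=(-0.035953, 0.204436)
phase 2: p=-0.0480, T=0.359, ωT=1.092150, cosh=1.658085, sinh=1.322590; start (x,ẋ)=(-0.035953, 0.204436) → end (x,ẋ)=(0.060853, 0.387443)
phase 3: p=0.1551, T=0.481, ωT=1.463298, cosh=2.275828, sinh=2.044357; start (x,ẋ)=(0.060853, 0.387443) → end (x,ẋ)=(0.200970, 0.295597)
phase 4: p=0.4901, T=0.670, ωT=2.038274, cosh=3.903800, sinh=3.773547; start (x,ẋ)=(0.200970, 0.295597) → end (x,ẋ)=(-0.271946, -2.165224)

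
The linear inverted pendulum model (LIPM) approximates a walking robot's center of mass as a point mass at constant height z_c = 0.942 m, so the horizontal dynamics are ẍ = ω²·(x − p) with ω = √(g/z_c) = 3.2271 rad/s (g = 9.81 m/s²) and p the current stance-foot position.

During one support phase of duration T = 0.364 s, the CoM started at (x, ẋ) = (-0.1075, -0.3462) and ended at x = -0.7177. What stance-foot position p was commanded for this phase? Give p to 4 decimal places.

ωT = 3.2271·0.364 = 1.174664; cosh(ωT) = 1.772990, sinh(ωT) = 1.464067
x(T) = p + (x₀−p)·cosh(ωT) + (ẋ₀/ω)·sinh(ωT) ⇒ p·(1 − cosh) = x(T) − x₀·cosh − (ẋ₀/ω)·sinh
numerator   = -0.7177 − (-0.1075)·1.772990 − (-0.3462/3.2271)·1.464067 = -0.370040
denominator = 1 − 1.772990 = -0.772990
p = -0.370040 / -0.772990 = 0.4787

p = 0.4787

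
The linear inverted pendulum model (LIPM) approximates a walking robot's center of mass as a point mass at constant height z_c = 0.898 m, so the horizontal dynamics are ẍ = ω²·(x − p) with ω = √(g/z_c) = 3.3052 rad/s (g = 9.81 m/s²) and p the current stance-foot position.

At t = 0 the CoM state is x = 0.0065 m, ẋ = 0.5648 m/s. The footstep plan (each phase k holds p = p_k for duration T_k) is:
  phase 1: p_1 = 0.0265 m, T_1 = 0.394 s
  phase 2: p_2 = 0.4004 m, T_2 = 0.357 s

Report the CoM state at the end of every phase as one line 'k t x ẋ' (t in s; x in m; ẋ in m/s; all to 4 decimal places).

phase 1: p=0.0265, T=0.394, ωT=1.302249, cosh=1.974739, sinh=1.702819; start (x,ẋ)=(0.006500, 0.564800) → end (x,ẋ)=(0.277987, 1.002769)
phase 2: p=0.4004, T=0.357, ωT=1.179956, cosh=1.780762, sinh=1.473470; start (x,ẋ)=(0.277987, 1.002769) → end (x,ẋ)=(0.629449, 1.189527)

1 0.3940 0.2780 1.0028
2 0.7510 0.6294 1.1895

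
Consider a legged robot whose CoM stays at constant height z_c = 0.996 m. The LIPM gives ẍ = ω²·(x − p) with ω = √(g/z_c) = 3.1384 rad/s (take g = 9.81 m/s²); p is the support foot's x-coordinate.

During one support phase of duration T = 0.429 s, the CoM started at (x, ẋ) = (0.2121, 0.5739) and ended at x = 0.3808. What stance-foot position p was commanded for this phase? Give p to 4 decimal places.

p = 0.3632

ωT = 3.1384·0.429 = 1.346374; cosh(ωT) = 2.051822, sinh(ωT) = 1.791640
x(T) = p + (x₀−p)·cosh(ωT) + (ẋ₀/ω)·sinh(ωT) ⇒ p·(1 − cosh) = x(T) − x₀·cosh − (ẋ₀/ω)·sinh
numerator   = 0.3808 − (0.2121)·2.051822 − (0.5739/3.1384)·1.791640 = -0.382018
denominator = 1 − 2.051822 = -1.051822
p = -0.382018 / -1.051822 = 0.3632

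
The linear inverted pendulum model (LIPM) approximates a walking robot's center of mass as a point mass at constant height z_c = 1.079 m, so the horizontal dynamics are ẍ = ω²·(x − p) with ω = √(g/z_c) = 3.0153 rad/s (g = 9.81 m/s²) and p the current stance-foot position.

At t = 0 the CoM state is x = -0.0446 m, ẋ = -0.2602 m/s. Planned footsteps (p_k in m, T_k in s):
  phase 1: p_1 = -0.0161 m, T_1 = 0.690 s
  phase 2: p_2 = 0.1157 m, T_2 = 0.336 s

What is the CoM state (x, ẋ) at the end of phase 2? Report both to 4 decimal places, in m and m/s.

x = -1.3545, ẋ = -4.2967

phase 1: p=-0.0161, T=0.690, ωT=2.080557, cosh=4.066895, sinh=3.942034; start (x,ẋ)=(-0.044600, -0.260200) → end (x,ẋ)=(-0.472177, -1.396969)
phase 2: p=0.1157, T=0.336, ωT=1.013141, cosh=1.558657, sinh=1.195581; start (x,ẋ)=(-0.472177, -1.396969) → end (x,ẋ)=(-1.354504, -4.296714)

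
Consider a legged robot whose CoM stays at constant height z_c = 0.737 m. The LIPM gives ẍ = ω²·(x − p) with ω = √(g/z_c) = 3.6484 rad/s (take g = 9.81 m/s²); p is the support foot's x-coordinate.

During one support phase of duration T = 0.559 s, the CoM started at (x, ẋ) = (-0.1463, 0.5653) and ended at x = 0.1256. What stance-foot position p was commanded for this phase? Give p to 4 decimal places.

ωT = 3.6484·0.559 = 2.039456; cosh(ωT) = 3.908262, sinh(ωT) = 3.778162
x(T) = p + (x₀−p)·cosh(ωT) + (ẋ₀/ω)·sinh(ωT) ⇒ p·(1 − cosh) = x(T) − x₀·cosh − (ẋ₀/ω)·sinh
numerator   = 0.1256 − (-0.1463)·3.908262 − (0.5653/3.6484)·3.778162 = 0.111973
denominator = 1 − 3.908262 = -2.908262
p = 0.111973 / -2.908262 = -0.0385

p = -0.0385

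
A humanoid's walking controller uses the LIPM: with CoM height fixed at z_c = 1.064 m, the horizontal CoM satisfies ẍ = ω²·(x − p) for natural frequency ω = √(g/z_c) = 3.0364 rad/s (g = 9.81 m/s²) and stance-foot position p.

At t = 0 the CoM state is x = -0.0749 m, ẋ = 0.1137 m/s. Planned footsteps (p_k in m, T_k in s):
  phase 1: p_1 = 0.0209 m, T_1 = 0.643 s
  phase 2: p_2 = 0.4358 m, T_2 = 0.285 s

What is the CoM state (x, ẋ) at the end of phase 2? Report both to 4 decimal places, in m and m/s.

x = -0.6368, ẋ = -2.7024

phase 1: p=0.0209, T=0.643, ωT=1.952405, cosh=3.593773, sinh=3.451841; start (x,ẋ)=(-0.074900, 0.113700) → end (x,ẋ)=(-0.194127, -0.595484)
phase 2: p=0.4358, T=0.285, ωT=0.865374, cosh=1.398394, sinh=0.977500; start (x,ẋ)=(-0.194127, -0.595484) → end (x,ẋ)=(-0.636789, -2.702396)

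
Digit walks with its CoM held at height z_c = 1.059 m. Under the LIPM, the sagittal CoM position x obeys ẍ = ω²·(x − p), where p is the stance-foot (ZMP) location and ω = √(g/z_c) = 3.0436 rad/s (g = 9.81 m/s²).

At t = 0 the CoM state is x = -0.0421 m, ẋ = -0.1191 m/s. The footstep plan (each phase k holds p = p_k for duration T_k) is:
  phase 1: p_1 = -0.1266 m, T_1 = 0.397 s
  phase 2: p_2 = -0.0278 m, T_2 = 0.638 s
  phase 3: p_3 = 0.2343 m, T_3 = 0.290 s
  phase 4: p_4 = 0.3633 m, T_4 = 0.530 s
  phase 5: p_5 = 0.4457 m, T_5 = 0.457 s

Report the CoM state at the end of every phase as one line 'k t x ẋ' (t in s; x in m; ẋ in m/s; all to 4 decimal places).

phase 1: p=-0.1266, T=0.397, ωT=1.208309, cosh=1.823261, sinh=1.524559; start (x,ẋ)=(-0.042100, -0.119100) → end (x,ẋ)=(-0.032192, 0.174942)
phase 2: p=-0.0278, T=0.638, ωT=1.941817, cosh=3.557424, sinh=3.413981; start (x,ẋ)=(-0.032192, 0.174942) → end (x,ẋ)=(0.152805, 0.576702)
phase 3: p=0.2343, T=0.290, ωT=0.882644, cosh=1.415485, sinh=1.001797; start (x,ẋ)=(0.152805, 0.576702) → end (x,ẋ)=(0.308766, 0.567831)
phase 4: p=0.3633, T=0.530, ωT=1.613108, cosh=2.608826, sinh=2.409558; start (x,ẋ)=(0.308766, 0.567831) → end (x,ẋ)=(0.670572, 1.081437)
phase 5: p=0.4457, T=0.457, ωT=1.390925, cosh=2.133706, sinh=1.884861; start (x,ẋ)=(0.670572, 1.081437) → end (x,ẋ)=(1.595230, 3.597504)

1 0.3970 -0.0322 0.1749
2 1.0350 0.1528 0.5767
3 1.3250 0.3088 0.5678
4 1.8550 0.6706 1.0814
5 2.3120 1.5952 3.5975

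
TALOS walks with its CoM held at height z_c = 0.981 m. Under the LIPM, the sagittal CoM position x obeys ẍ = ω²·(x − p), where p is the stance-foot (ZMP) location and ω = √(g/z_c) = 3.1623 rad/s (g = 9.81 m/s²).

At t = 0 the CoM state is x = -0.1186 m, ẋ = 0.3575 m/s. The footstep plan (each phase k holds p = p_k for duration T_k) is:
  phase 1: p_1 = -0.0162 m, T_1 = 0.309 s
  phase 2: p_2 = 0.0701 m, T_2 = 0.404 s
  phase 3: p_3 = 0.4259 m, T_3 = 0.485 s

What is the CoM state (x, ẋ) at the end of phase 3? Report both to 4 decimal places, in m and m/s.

x = -0.9245, ẋ = -3.9957

phase 1: p=-0.0162, T=0.309, ωT=0.977151, cosh=1.516629, sinh=1.140247; start (x,ẋ)=(-0.118600, 0.357500) → end (x,ẋ)=(-0.042597, 0.172961)
phase 2: p=0.0701, T=0.404, ωT=1.277569, cosh=1.933311, sinh=1.654597; start (x,ẋ)=(-0.042597, 0.172961) → end (x,ẋ)=(-0.057281, -0.255282)
phase 3: p=0.4259, T=0.485, ωT=1.533716, cosh=2.425550, sinh=2.209817; start (x,ẋ)=(-0.057281, -0.255282) → end (x,ẋ)=(-0.924472, -3.995722)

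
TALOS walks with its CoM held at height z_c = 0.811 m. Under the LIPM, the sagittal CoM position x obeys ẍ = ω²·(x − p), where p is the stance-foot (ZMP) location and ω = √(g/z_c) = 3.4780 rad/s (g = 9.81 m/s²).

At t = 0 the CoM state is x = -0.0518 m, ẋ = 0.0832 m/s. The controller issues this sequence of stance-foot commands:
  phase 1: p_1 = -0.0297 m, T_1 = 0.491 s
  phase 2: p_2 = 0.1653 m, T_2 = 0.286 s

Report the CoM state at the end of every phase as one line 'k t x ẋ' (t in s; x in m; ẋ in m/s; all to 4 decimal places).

phase 1: p=-0.0297, T=0.491, ωT=1.707698, cosh=2.848766, sinh=2.667483; start (x,ẋ)=(-0.051800, 0.083200) → end (x,ẋ)=(-0.028847, 0.031984)
phase 2: p=0.1653, T=0.286, ωT=0.994708, cosh=1.536883, sinh=1.167052; start (x,ẋ)=(-0.028847, 0.031984) → end (x,ẋ)=(-0.122348, -0.738886)

1 0.4910 -0.0288 0.0320
2 0.7770 -0.1223 -0.7389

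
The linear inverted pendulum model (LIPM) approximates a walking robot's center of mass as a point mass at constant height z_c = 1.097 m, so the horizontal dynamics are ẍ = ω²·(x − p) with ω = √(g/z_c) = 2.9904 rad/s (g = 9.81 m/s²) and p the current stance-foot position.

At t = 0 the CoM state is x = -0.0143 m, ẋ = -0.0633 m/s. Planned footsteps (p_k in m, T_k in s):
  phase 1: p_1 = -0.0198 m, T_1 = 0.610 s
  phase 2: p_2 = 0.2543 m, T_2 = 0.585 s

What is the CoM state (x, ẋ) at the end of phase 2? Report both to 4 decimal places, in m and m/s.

phase 1: p=-0.0198, T=0.610, ωT=1.824144, cosh=3.179422, sinh=3.018066; start (x,ẋ)=(-0.014300, -0.063300) → end (x,ẋ)=(-0.066199, -0.151619)
phase 2: p=0.2543, T=0.585, ωT=1.749384, cosh=2.962470, sinh=2.788589; start (x,ẋ)=(-0.066199, -0.151619) → end (x,ẋ)=(-0.836555, -3.121804)

x = -0.8366, ẋ = -3.1218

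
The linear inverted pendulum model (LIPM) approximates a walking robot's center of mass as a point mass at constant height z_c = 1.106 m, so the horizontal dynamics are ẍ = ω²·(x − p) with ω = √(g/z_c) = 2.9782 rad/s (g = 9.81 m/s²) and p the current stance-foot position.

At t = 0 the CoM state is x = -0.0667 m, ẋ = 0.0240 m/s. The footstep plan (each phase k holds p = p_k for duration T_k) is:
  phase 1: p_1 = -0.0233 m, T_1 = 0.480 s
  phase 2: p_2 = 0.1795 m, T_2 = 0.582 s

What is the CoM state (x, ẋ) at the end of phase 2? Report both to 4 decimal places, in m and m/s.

x = -0.8311, ẋ = -2.8965

phase 1: p=-0.0233, T=0.480, ωT=1.429536, cosh=2.208090, sinh=1.968670; start (x,ẋ)=(-0.066700, 0.024000) → end (x,ẋ)=(-0.103266, -0.201464)
phase 2: p=0.1795, T=0.582, ωT=1.733312, cosh=2.918034, sinh=2.741335; start (x,ẋ)=(-0.103266, -0.201464) → end (x,ẋ)=(-0.831063, -2.896454)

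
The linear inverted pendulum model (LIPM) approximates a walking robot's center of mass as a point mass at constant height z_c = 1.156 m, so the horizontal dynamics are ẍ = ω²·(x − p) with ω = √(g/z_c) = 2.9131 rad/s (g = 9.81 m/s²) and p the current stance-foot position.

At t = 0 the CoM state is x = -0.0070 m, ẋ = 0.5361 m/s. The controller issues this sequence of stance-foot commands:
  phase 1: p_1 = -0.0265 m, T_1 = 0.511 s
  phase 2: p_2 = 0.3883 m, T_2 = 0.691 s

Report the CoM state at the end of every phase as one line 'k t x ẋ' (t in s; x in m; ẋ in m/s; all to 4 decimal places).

phase 1: p=-0.0265, T=0.511, ωT=1.488594, cosh=2.328276, sinh=2.102586; start (x,ẋ)=(-0.007000, 0.536100) → end (x,ẋ)=(0.405842, 1.367627)
phase 2: p=0.3883, T=0.691, ωT=2.012952, cosh=3.809488, sinh=3.675894; start (x,ẋ)=(0.405842, 1.367627) → end (x,ẋ)=(2.180865, 5.397801)

1 0.5110 0.4058 1.3676
2 1.2020 2.1809 5.3978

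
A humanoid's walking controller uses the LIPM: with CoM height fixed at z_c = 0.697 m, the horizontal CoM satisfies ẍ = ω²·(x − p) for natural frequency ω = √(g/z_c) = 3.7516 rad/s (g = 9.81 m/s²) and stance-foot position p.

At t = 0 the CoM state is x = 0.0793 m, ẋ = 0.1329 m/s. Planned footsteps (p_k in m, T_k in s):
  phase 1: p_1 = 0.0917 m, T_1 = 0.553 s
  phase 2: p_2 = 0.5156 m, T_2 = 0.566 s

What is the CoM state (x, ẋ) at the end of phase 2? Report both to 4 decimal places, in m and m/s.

x = -0.5157, ẋ = -3.6761

phase 1: p=0.0917, T=0.553, ωT=2.074635, cosh=4.043620, sinh=3.918018; start (x,ẋ)=(0.079300, 0.132900) → end (x,ẋ)=(0.180354, 0.355132)
phase 2: p=0.5156, T=0.566, ωT=2.123406, cosh=4.239591, sinh=4.119967; start (x,ẋ)=(0.180354, 0.355132) → end (x,ẋ)=(-0.515702, -3.676100)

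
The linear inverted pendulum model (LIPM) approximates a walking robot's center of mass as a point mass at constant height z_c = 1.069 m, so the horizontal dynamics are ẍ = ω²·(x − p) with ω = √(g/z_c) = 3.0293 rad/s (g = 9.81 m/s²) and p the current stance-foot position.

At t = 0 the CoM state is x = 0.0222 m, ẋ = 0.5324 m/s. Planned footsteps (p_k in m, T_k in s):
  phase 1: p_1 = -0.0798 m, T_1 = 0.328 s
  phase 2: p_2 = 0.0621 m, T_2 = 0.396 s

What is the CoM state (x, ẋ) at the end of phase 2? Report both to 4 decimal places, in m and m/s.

phase 1: p=-0.0798, T=0.328, ωT=0.993610, cosh=1.535603, sinh=1.165365; start (x,ẋ)=(0.022200, 0.532400) → end (x,ẋ)=(0.281645, 1.177640)
phase 2: p=0.0621, T=0.396, ωT=1.199603, cosh=1.810056, sinh=1.508742; start (x,ẋ)=(0.281645, 1.177640) → end (x,ẋ)=(1.046011, 3.135008)

x = 1.0460, ẋ = 3.1350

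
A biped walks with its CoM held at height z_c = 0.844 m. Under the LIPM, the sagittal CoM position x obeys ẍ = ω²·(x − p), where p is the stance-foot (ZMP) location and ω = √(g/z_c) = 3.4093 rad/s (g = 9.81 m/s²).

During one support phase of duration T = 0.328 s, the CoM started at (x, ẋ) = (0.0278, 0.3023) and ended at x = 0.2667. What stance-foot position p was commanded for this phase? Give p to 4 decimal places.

ωT = 3.4093·0.328 = 1.118250; cosh(ωT) = 1.693174, sinh(ωT) = 1.366323
x(T) = p + (x₀−p)·cosh(ωT) + (ẋ₀/ω)·sinh(ωT) ⇒ p·(1 − cosh) = x(T) − x₀·cosh − (ẋ₀/ω)·sinh
numerator   = 0.2667 − (0.0278)·1.693174 − (0.3023/3.4093)·1.366323 = 0.098479
denominator = 1 − 1.693174 = -0.693174
p = 0.098479 / -0.693174 = -0.1421

p = -0.1421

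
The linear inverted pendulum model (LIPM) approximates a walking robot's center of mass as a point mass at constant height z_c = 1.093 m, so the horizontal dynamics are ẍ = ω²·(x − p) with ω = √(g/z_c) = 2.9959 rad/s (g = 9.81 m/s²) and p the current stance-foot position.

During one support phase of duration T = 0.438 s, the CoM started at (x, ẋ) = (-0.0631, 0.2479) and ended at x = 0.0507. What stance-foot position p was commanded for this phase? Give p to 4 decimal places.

p = -0.0341

ωT = 2.9959·0.438 = 1.312204; cosh(ωT) = 1.991789, sinh(ωT) = 1.722563
x(T) = p + (x₀−p)·cosh(ωT) + (ẋ₀/ω)·sinh(ωT) ⇒ p·(1 − cosh) = x(T) − x₀·cosh − (ẋ₀/ω)·sinh
numerator   = 0.0507 − (-0.0631)·1.991789 − (0.2479/2.9959)·1.722563 = 0.033846
denominator = 1 − 1.991789 = -0.991789
p = 0.033846 / -0.991789 = -0.0341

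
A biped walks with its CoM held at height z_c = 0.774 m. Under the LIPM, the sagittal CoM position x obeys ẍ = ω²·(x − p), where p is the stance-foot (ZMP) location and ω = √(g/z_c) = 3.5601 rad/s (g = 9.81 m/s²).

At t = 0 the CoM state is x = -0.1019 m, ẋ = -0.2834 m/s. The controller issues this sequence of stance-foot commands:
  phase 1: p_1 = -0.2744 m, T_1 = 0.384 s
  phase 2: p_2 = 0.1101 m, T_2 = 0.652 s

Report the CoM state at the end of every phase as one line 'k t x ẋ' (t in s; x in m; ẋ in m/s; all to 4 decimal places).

1 0.3840 -0.0600 0.5345
2 1.0360 -0.0074 -0.3066

phase 1: p=-0.2744, T=0.384, ωT=1.367078, cosh=2.089360, sinh=1.834510; start (x,ẋ)=(-0.101900, -0.283400) → end (x,ẋ)=(-0.060021, 0.534479)
phase 2: p=0.1101, T=0.652, ωT=2.321185, cosh=5.142949, sinh=5.044792; start (x,ẋ)=(-0.060021, 0.534479) → end (x,ẋ)=(-0.007445, -0.306560)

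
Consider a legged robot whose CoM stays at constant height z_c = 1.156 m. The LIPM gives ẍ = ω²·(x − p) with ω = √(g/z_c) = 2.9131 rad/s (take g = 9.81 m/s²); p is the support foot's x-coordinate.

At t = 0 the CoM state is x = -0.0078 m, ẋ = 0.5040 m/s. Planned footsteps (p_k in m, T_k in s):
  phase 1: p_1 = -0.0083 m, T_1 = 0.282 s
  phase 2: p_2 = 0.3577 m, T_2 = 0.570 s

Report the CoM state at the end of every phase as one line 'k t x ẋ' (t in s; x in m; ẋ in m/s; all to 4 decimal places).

phase 1: p=-0.0083, T=0.282, ωT=0.821494, cosh=1.356835, sinh=0.917060; start (x,ẋ)=(-0.007800, 0.504000) → end (x,ẋ)=(0.151040, 0.685180)
phase 2: p=0.3577, T=0.570, ωT=1.660467, cosh=2.725909, sinh=2.535859; start (x,ẋ)=(0.151040, 0.685180) → end (x,ẋ)=(0.390816, 0.341102)

1 0.2820 0.1510 0.6852
2 0.8520 0.3908 0.3411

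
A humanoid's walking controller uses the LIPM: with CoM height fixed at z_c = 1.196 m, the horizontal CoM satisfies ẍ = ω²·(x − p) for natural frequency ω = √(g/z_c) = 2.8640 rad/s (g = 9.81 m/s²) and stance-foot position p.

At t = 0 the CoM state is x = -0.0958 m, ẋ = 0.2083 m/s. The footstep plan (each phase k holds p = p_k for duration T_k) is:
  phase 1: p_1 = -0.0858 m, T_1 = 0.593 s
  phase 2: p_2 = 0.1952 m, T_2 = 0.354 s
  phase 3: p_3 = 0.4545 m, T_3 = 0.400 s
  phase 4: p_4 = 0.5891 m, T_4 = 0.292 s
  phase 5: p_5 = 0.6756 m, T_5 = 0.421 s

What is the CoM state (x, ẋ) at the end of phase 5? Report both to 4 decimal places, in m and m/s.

x = -1.0940, ẋ = -4.9005

phase 1: p=-0.0858, T=0.593, ωT=1.698352, cosh=2.823959, sinh=2.640974; start (x,ẋ)=(-0.095800, 0.208300) → end (x,ẋ)=(0.078040, 0.512593)
phase 2: p=0.1952, T=0.354, ωT=1.013856, cosh=1.559513, sinh=1.196696; start (x,ẋ)=(0.078040, 0.512593) → end (x,ẋ)=(0.226669, 0.397848)
phase 3: p=0.4545, T=0.400, ωT=1.145600, cosh=1.731180, sinh=1.413147; start (x,ẋ)=(0.226669, 0.397848) → end (x,ẋ)=(0.256389, -0.233343)
phase 4: p=0.5891, T=0.292, ωT=0.836288, cosh=1.370550, sinh=0.937234; start (x,ẋ)=(0.256389, -0.233343) → end (x,ẋ)=(0.056742, -1.212884)
phase 5: p=0.6756, T=0.421, ωT=1.205744, cosh=1.819356, sinh=1.519887; start (x,ẋ)=(0.056742, -1.212884) → end (x,ẋ)=(-1.093984, -4.900529)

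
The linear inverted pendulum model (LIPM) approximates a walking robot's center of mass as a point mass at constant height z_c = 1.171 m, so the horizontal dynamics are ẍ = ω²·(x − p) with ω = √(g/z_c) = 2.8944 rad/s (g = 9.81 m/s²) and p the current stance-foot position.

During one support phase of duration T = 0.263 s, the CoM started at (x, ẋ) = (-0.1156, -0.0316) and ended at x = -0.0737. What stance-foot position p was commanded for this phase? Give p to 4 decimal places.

ωT = 2.8944·0.263 = 0.761227; cosh(ωT) = 1.303997, sinh(ωT) = 0.836905
x(T) = p + (x₀−p)·cosh(ωT) + (ẋ₀/ω)·sinh(ωT) ⇒ p·(1 − cosh) = x(T) − x₀·cosh − (ẋ₀/ω)·sinh
numerator   = -0.0737 − (-0.1156)·1.303997 − (-0.0316/2.8944)·0.836905 = 0.086179
denominator = 1 − 1.303997 = -0.303997
p = 0.086179 / -0.303997 = -0.2835

p = -0.2835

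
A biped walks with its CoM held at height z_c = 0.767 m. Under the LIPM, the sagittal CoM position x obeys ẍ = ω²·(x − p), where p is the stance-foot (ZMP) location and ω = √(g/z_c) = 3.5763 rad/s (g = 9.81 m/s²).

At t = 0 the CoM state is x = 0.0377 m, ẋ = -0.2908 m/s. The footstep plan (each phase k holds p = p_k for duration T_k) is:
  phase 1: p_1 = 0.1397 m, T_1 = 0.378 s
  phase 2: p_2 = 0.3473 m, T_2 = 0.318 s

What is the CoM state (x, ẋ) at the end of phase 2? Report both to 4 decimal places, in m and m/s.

phase 1: p=0.1397, T=0.378, ωT=1.351841, cosh=2.061649, sinh=1.802886; start (x,ẋ)=(0.037700, -0.290800) → end (x,ẋ)=(-0.217186, -1.257189)
phase 2: p=0.3473, T=0.318, ωT=1.137263, cosh=1.719459, sinh=1.398764; start (x,ẋ)=(-0.217186, -1.257189) → end (x,ẋ)=(-1.115024, -4.985472)

x = -1.1150, ẋ = -4.9855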